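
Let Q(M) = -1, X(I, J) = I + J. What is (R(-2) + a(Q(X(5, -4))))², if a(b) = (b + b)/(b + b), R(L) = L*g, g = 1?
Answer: 1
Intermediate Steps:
R(L) = L (R(L) = L*1 = L)
a(b) = 1 (a(b) = (2*b)/((2*b)) = (2*b)*(1/(2*b)) = 1)
(R(-2) + a(Q(X(5, -4))))² = (-2 + 1)² = (-1)² = 1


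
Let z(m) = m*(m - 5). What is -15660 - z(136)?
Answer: -33476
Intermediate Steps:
z(m) = m*(-5 + m)
-15660 - z(136) = -15660 - 136*(-5 + 136) = -15660 - 136*131 = -15660 - 1*17816 = -15660 - 17816 = -33476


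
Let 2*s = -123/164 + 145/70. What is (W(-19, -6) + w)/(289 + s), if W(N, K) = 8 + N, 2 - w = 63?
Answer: -1344/5407 ≈ -0.24857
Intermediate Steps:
w = -61 (w = 2 - 1*63 = 2 - 63 = -61)
s = 37/56 (s = (-123/164 + 145/70)/2 = (-123*1/164 + 145*(1/70))/2 = (-¾ + 29/14)/2 = (½)*(37/28) = 37/56 ≈ 0.66071)
(W(-19, -6) + w)/(289 + s) = ((8 - 19) - 61)/(289 + 37/56) = (-11 - 61)/(16221/56) = -72*56/16221 = -1344/5407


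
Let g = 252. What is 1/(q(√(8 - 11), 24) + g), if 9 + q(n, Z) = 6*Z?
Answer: 1/387 ≈ 0.0025840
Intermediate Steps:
q(n, Z) = -9 + 6*Z
1/(q(√(8 - 11), 24) + g) = 1/((-9 + 6*24) + 252) = 1/((-9 + 144) + 252) = 1/(135 + 252) = 1/387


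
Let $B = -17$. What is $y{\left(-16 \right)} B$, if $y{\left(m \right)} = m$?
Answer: $272$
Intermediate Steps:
$y{\left(-16 \right)} B = \left(-16\right) \left(-17\right) = 272$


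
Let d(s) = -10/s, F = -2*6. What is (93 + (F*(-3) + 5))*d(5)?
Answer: -268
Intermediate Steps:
F = -12
(93 + (F*(-3) + 5))*d(5) = (93 + (-12*(-3) + 5))*(-10/5) = (93 + (36 + 5))*(-10*⅕) = (93 + 41)*(-2) = 134*(-2) = -268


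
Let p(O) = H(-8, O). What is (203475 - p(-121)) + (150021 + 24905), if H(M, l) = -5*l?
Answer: 377796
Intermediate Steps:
p(O) = -5*O
(203475 - p(-121)) + (150021 + 24905) = (203475 - (-5)*(-121)) + (150021 + 24905) = (203475 - 1*605) + 174926 = (203475 - 605) + 174926 = 202870 + 174926 = 377796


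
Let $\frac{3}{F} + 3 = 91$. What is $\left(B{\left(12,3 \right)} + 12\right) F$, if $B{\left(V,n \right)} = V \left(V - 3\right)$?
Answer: $\frac{45}{11} \approx 4.0909$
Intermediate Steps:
$F = \frac{3}{88}$ ($F = \frac{3}{-3 + 91} = \frac{3}{88} \approx 0.034091$)
$B{\left(V,n \right)} = V \left(-3 + V\right)$
$\left(B{\left(12,3 \right)} + 12\right) F = \left(12 \left(-3 + 12\right) + 12\right) \frac{3}{88} = \left(12 \cdot 9 + 12\right) \frac{3}{88} = \left(108 + 12\right) \frac{3}{88} = 120 \cdot \frac{3}{88} = \frac{45}{11}$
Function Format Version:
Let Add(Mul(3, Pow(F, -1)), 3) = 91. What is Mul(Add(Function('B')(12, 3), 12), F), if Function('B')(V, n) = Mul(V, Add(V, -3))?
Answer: Rational(45, 11) ≈ 4.0909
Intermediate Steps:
F = Rational(3, 88) (F = Mul(3, Pow(Add(-3, 91), -1)) = Mul(3, Pow(88, -1)) = Mul(3, Rational(1, 88)) = Rational(3, 88) ≈ 0.034091)
Function('B')(V, n) = Mul(V, Add(-3, V))
Mul(Add(Function('B')(12, 3), 12), F) = Mul(Add(Mul(12, Add(-3, 12)), 12), Rational(3, 88)) = Mul(Add(Mul(12, 9), 12), Rational(3, 88)) = Mul(Add(108, 12), Rational(3, 88)) = Mul(120, Rational(3, 88)) = Rational(45, 11)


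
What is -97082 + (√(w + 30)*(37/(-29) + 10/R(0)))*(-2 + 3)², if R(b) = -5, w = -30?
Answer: -97082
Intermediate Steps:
-97082 + (√(w + 30)*(37/(-29) + 10/R(0)))*(-2 + 3)² = -97082 + (√(-30 + 30)*(37/(-29) + 10/(-5)))*(-2 + 3)² = -97082 + (√0*(37*(-1/29) + 10*(-⅕)))*1² = -97082 + (0*(-37/29 - 2))*1 = -97082 + (0*(-95/29))*1 = -97082 + 0*1 = -97082 + 0 = -97082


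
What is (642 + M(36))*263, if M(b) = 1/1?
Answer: 169109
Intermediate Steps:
M(b) = 1
(642 + M(36))*263 = (642 + 1)*263 = 643*263 = 169109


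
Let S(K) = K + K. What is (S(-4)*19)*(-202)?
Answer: 30704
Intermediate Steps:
S(K) = 2*K
(S(-4)*19)*(-202) = ((2*(-4))*19)*(-202) = -8*19*(-202) = -152*(-202) = 30704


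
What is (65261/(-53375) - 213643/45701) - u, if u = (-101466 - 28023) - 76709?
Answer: 71851787736452/348470125 ≈ 2.0619e+5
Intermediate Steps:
u = -206198 (u = -129489 - 76709 = -206198)
(65261/(-53375) - 213643/45701) - u = (65261/(-53375) - 213643/45701) - 1*(-206198) = (65261*(-1/53375) - 213643*1/45701) + 206198 = (-9323/7625 - 213643/45701) + 206198 = -2055098298/348470125 + 206198 = 71851787736452/348470125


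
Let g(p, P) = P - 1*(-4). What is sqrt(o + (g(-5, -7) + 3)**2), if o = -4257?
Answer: 3*I*sqrt(473) ≈ 65.246*I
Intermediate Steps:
g(p, P) = 4 + P (g(p, P) = P + 4 = 4 + P)
sqrt(o + (g(-5, -7) + 3)**2) = sqrt(-4257 + ((4 - 7) + 3)**2) = sqrt(-4257 + (-3 + 3)**2) = sqrt(-4257 + 0**2) = sqrt(-4257 + 0) = sqrt(-4257) = 3*I*sqrt(473)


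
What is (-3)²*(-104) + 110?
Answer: -826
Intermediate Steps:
(-3)²*(-104) + 110 = 9*(-104) + 110 = -936 + 110 = -826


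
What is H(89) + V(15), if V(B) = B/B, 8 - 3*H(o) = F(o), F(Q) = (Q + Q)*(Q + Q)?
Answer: -31673/3 ≈ -10558.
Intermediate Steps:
F(Q) = 4*Q² (F(Q) = (2*Q)*(2*Q) = 4*Q²)
H(o) = 8/3 - 4*o²/3
V(B) = 1
H(89) + V(15) = (8/3 - 4/3*89²) + 1 = (8/3 - 4/3*7921) + 1 = (8/3 - 31684/3) + 1 = -31676/3 + 1 = -31673/3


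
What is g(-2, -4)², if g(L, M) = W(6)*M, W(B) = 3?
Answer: 144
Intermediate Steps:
g(L, M) = 3*M
g(-2, -4)² = (3*(-4))² = (-12)² = 144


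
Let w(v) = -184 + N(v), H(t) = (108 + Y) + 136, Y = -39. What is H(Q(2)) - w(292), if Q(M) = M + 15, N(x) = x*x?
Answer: -84875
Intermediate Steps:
N(x) = x²
Q(M) = 15 + M
H(t) = 205 (H(t) = (108 - 39) + 136 = 69 + 136 = 205)
w(v) = -184 + v²
H(Q(2)) - w(292) = 205 - (-184 + 292²) = 205 - (-184 + 85264) = 205 - 1*85080 = 205 - 85080 = -84875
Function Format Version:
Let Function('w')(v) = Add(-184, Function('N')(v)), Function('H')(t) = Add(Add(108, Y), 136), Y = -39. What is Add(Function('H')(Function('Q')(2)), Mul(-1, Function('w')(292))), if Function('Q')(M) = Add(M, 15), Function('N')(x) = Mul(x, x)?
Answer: -84875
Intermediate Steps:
Function('N')(x) = Pow(x, 2)
Function('Q')(M) = Add(15, M)
Function('H')(t) = 205 (Function('H')(t) = Add(Add(108, -39), 136) = Add(69, 136) = 205)
Function('w')(v) = Add(-184, Pow(v, 2))
Add(Function('H')(Function('Q')(2)), Mul(-1, Function('w')(292))) = Add(205, Mul(-1, Add(-184, Pow(292, 2)))) = Add(205, Mul(-1, Add(-184, 85264))) = Add(205, Mul(-1, 85080)) = Add(205, -85080) = -84875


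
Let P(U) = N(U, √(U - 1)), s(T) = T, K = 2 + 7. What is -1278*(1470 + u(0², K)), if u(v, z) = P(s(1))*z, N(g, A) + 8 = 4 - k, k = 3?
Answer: -1798146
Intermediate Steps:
K = 9
N(g, A) = -7 (N(g, A) = -8 + (4 - 1*3) = -8 + (4 - 3) = -8 + 1 = -7)
P(U) = -7
u(v, z) = -7*z
-1278*(1470 + u(0², K)) = -1278*(1470 - 7*9) = -1278*(1470 - 63) = -1278*1407 = -1798146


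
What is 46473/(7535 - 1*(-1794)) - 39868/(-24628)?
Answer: 379116404/57438653 ≈ 6.6004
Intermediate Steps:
46473/(7535 - 1*(-1794)) - 39868/(-24628) = 46473/(7535 + 1794) - 39868*(-1/24628) = 46473/9329 + 9967/6157 = 379116404/57438653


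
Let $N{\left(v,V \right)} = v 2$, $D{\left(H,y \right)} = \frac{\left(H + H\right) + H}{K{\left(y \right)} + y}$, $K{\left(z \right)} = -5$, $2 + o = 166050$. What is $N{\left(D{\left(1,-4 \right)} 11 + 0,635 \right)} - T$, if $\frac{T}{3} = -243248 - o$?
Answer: $\frac{3683642}{3} \approx 1.2279 \cdot 10^{6}$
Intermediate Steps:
$o = 166048$ ($o = -2 + 166050 = 166048$)
$D{\left(H,y \right)} = \frac{3 H}{-5 + y}$ ($D{\left(H,y \right)} = \frac{\left(H + H\right) + H}{-5 + y} = \frac{2 H + H}{-5 + y} = \frac{3 H}{-5 + y}$)
$T = -1227888$ ($T = 3 \left(-243248 - 166048\right) = 3 \left(-409296\right) = -1227888$)
$N{\left(v,V \right)} = 2 v$
$N{\left(D{\left(1,-4 \right)} 11 + 0,635 \right)} - T = 2 \left(3 \cdot 1 \frac{1}{-5 - 4} \cdot 11 + 0\right) - -1227888 = 2 \left(3 \cdot 1 \frac{1}{-9} \cdot 11 + 0\right) + 1227888 = 2 \left(3 \cdot 1 \left(- \frac{1}{9}\right) 11 + 0\right) + 1227888 = 2 \left(\left(- \frac{1}{3}\right) 11 + 0\right) + 1227888 = 2 \left(- \frac{11}{3} + 0\right) + 1227888 = 2 \left(- \frac{11}{3}\right) + 1227888 = - \frac{22}{3} + 1227888 = \frac{3683642}{3}$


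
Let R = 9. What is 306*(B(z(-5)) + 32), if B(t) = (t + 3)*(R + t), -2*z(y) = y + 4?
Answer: 39933/2 ≈ 19967.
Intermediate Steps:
z(y) = -2 - y/2 (z(y) = -(y + 4)/2 = -(4 + y)/2 = -2 - y/2)
B(t) = (3 + t)*(9 + t) (B(t) = (t + 3)*(9 + t) = (3 + t)*(9 + t))
306*(B(z(-5)) + 32) = 306*((27 + (-2 - 1/2*(-5))**2 + 12*(-2 - 1/2*(-5))) + 32) = 306*((27 + (-2 + 5/2)**2 + 12*(-2 + 5/2)) + 32) = 306*((27 + (1/2)**2 + 12*(1/2)) + 32) = 306*((27 + 1/4 + 6) + 32) = 306*(133/4 + 32) = 306*(261/4) = 39933/2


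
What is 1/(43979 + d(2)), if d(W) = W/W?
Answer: 1/43980 ≈ 2.2738e-5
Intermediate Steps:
d(W) = 1
1/(43979 + d(2)) = 1/(43979 + 1) = 1/43980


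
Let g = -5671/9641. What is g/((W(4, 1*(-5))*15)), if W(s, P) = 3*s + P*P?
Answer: -5671/5350755 ≈ -0.0010599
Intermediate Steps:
g = -5671/9641 (g = -5671*1/9641 = -5671/9641 ≈ -0.58822)
W(s, P) = P**2 + 3*s (W(s, P) = 3*s + P**2 = P**2 + 3*s)
g/((W(4, 1*(-5))*15)) = -5671*1/(15*((1*(-5))**2 + 3*4))/9641 = -5671*1/(15*((-5)**2 + 12))/9641 = -5671*1/(15*(25 + 12))/9641 = -5671/(9641*(37*15)) = -5671/9641/555 = -5671/9641*1/555 = -5671/5350755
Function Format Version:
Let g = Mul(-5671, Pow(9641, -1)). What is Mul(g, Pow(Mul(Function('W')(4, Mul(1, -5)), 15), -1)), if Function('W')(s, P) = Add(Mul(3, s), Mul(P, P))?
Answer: Rational(-5671, 5350755) ≈ -0.0010599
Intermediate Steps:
g = Rational(-5671, 9641) (g = Mul(-5671, Rational(1, 9641)) = Rational(-5671, 9641) ≈ -0.58822)
Function('W')(s, P) = Add(Pow(P, 2), Mul(3, s)) (Function('W')(s, P) = Add(Mul(3, s), Pow(P, 2)) = Add(Pow(P, 2), Mul(3, s)))
Mul(g, Pow(Mul(Function('W')(4, Mul(1, -5)), 15), -1)) = Mul(Rational(-5671, 9641), Pow(Mul(Add(Pow(Mul(1, -5), 2), Mul(3, 4)), 15), -1)) = Mul(Rational(-5671, 9641), Pow(Mul(Add(Pow(-5, 2), 12), 15), -1)) = Mul(Rational(-5671, 9641), Pow(Mul(Add(25, 12), 15), -1)) = Mul(Rational(-5671, 9641), Pow(Mul(37, 15), -1)) = Mul(Rational(-5671, 9641), Pow(555, -1)) = Mul(Rational(-5671, 9641), Rational(1, 555)) = Rational(-5671, 5350755)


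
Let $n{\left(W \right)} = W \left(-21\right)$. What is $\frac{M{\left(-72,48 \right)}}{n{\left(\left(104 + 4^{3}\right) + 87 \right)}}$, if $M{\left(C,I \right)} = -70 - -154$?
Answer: $- \frac{4}{255} \approx -0.015686$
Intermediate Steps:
$M{\left(C,I \right)} = 84$ ($M{\left(C,I \right)} = -70 + 154 = 84$)
$n{\left(W \right)} = - 21 W$
$\frac{M{\left(-72,48 \right)}}{n{\left(\left(104 + 4^{3}\right) + 87 \right)}} = \frac{84}{\left(-21\right) \left(\left(104 + 4^{3}\right) + 87\right)} = \frac{84}{\left(-21\right) \left(\left(104 + 64\right) + 87\right)} = \frac{84}{\left(-21\right) \left(168 + 87\right)} = \frac{84}{\left(-21\right) 255} = \frac{84}{-5355} = 84 \left(- \frac{1}{5355}\right) = - \frac{4}{255}$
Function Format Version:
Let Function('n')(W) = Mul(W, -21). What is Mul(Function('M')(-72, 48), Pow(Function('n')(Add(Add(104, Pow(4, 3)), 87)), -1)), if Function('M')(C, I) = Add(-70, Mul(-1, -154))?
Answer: Rational(-4, 255) ≈ -0.015686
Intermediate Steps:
Function('M')(C, I) = 84 (Function('M')(C, I) = Add(-70, 154) = 84)
Function('n')(W) = Mul(-21, W)
Mul(Function('M')(-72, 48), Pow(Function('n')(Add(Add(104, Pow(4, 3)), 87)), -1)) = Mul(84, Pow(Mul(-21, Add(Add(104, Pow(4, 3)), 87)), -1)) = Mul(84, Pow(Mul(-21, Add(Add(104, 64), 87)), -1)) = Mul(84, Pow(Mul(-21, Add(168, 87)), -1)) = Mul(84, Pow(Mul(-21, 255), -1)) = Mul(84, Pow(-5355, -1)) = Mul(84, Rational(-1, 5355)) = Rational(-4, 255)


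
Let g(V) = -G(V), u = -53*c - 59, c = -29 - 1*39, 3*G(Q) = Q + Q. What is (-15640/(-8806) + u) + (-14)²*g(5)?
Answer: 2248205/777 ≈ 2893.4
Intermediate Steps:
G(Q) = 2*Q/3 (G(Q) = (Q + Q)/3 = (2*Q)/3 = 2*Q/3)
c = -68 (c = -29 - 39 = -68)
u = 3545 (u = -53*(-68) - 59 = 3604 - 59 = 3545)
g(V) = -2*V/3
(-15640/(-8806) + u) + (-14)²*g(5) = (-15640/(-8806) + 3545) + (-14)²*(-⅔*5) = (-15640*(-1/8806) + 3545) + 196*(-10/3) = (460/259 + 3545) - 1960/3 = 918615/259 - 1960/3 = 2248205/777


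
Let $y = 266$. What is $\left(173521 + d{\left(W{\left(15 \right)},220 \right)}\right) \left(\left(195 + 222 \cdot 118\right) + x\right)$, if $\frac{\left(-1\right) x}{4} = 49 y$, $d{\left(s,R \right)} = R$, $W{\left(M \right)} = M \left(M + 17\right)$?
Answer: $-4472962045$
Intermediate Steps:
$W{\left(M \right)} = M \left(17 + M\right)$
$x = -52136$ ($x = - 4 \cdot 49 \cdot 266 = \left(-4\right) 13034 = -52136$)
$\left(173521 + d{\left(W{\left(15 \right)},220 \right)}\right) \left(\left(195 + 222 \cdot 118\right) + x\right) = \left(173521 + 220\right) \left(\left(195 + 222 \cdot 118\right) - 52136\right) = 173741 \left(\left(195 + 26196\right) - 52136\right) = 173741 \left(26391 - 52136\right) = 173741 \left(-25745\right) = -4472962045$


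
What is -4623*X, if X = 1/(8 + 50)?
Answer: -4623/58 ≈ -79.707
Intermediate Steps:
X = 1/58 ≈ 0.017241
-4623*X = -4623*1/58 = -4623/58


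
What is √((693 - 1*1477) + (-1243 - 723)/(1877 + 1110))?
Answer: I*√7000852938/2987 ≈ 28.012*I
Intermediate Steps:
√((693 - 1*1477) + (-1243 - 723)/(1877 + 1110)) = √((693 - 1477) - 1966/2987) = √(-784 - 1966*1/2987) = √(-784 - 1966/2987) = √(-2343774/2987) = I*√7000852938/2987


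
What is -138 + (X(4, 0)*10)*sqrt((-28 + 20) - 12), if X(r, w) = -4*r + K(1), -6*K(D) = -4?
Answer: -138 - 920*I*sqrt(5)/3 ≈ -138.0 - 685.73*I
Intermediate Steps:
K(D) = 2/3 (K(D) = -1/6*(-4) = 2/3)
X(r, w) = 2/3 - 4*r (X(r, w) = -4*r + 2/3 = 2/3 - 4*r)
-138 + (X(4, 0)*10)*sqrt((-28 + 20) - 12) = -138 + ((2/3 - 4*4)*10)*sqrt((-28 + 20) - 12) = -138 + ((2/3 - 16)*10)*sqrt(-8 - 12) = -138 + (-46/3*10)*sqrt(-20) = -138 - 920*I*sqrt(5)/3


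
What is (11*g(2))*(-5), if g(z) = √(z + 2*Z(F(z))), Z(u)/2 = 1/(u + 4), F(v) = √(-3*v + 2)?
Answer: -11*√(70 - 10*I) ≈ -92.266 + 6.5571*I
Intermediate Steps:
F(v) = √(2 - 3*v)
Z(u) = 2/(4 + u) (Z(u) = 2/(u + 4) = 2/(4 + u))
g(z) = √(z + 4/(4 + √(2 - 3*z))) (g(z) = √(z + 2*(2/(4 + √(2 - 3*z)))) = √(z + 4/(4 + √(2 - 3*z))))
(11*g(2))*(-5) = (11*√((4 + 2*(4 + √(2 - 3*2)))/(4 + √(2 - 3*2))))*(-5) = (11*√((4 + 2*(4 + √(2 - 6)))/(4 + √(2 - 6))))*(-5) = (11*√((4 + 2*(4 + √(-4)))/(4 + √(-4))))*(-5) = (11*√((4 + 2*(4 + 2*I))/(4 + 2*I)))*(-5) = (11*√(((4 - 2*I)/20)*(4 + (8 + 4*I))))*(-5) = (11*√(((4 - 2*I)/20)*(12 + 4*I)))*(-5) = (11*√((4 - 2*I)*(12 + 4*I)/20))*(-5) = (11*(√5*√((4 - 2*I)*(12 + 4*I))/10))*(-5) = (11*√5*√((4 - 2*I)*(12 + 4*I))/10)*(-5) = -11*√5*√((4 - 2*I)*(12 + 4*I))/2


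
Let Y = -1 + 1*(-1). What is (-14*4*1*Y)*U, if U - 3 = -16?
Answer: -1456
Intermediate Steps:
U = -13 (U = 3 - 16 = -13)
Y = -2 (Y = -1 - 1 = -2)
(-14*4*1*Y)*U = -14*4*1*(-2)*(-13) = -56*(-2)*(-13) = -14*(-8)*(-13) = 112*(-13) = -1456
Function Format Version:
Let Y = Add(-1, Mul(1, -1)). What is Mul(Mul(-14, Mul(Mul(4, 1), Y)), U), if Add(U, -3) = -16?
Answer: -1456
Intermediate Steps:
U = -13 (U = Add(3, -16) = -13)
Y = -2 (Y = Add(-1, -1) = -2)
Mul(Mul(-14, Mul(Mul(4, 1), Y)), U) = Mul(Mul(-14, Mul(Mul(4, 1), -2)), -13) = Mul(Mul(-14, Mul(4, -2)), -13) = Mul(Mul(-14, -8), -13) = Mul(112, -13) = -1456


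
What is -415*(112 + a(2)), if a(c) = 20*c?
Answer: -63080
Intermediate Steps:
-415*(112 + a(2)) = -415*(112 + 20*2) = -415*(112 + 40) = -415*152 = -63080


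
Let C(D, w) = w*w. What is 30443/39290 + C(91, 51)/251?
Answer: 109834483/9861790 ≈ 11.137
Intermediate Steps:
C(D, w) = w²
30443/39290 + C(91, 51)/251 = 30443/39290 + 51²/251 = 30443*(1/39290) + 2601*(1/251) = 30443/39290 + 2601/251 = 109834483/9861790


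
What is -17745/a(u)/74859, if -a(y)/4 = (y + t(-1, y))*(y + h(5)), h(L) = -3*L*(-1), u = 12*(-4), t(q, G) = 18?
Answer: 1183/19762776 ≈ 5.9860e-5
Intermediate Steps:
u = -48
h(L) = 3*L
a(y) = -4*(15 + y)*(18 + y) (a(y) = -4*(y + 18)*(y + 3*5) = -4*(18 + y)*(y + 15) = -4*(18 + y)*(15 + y) = -4*(15 + y)*(18 + y))
-17745/a(u)/74859 = -17745/(-1080 - 132*(-48) - 4*(-48)**2)/74859 = -17745/(-1080 + 6336 - 4*2304)*(1/74859) = -17745/(-1080 + 6336 - 9216)*(1/74859) = -17745/(-3960)*(1/74859) = -17745*(-1/3960)*(1/74859) = (1183/264)*(1/74859) = 1183/19762776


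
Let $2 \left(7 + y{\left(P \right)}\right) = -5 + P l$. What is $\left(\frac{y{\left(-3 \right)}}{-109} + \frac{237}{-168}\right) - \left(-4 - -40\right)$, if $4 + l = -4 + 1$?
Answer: $- \frac{228411}{6104} \approx -37.42$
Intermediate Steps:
$l = -7$ ($l = -4 + \left(-4 + 1\right) = -4 - 3 = -7$)
$y{\left(P \right)} = - \frac{19}{2} - \frac{7 P}{2}$ ($y{\left(P \right)} = -7 + \frac{-5 + P \left(-7\right)}{2} = -7 + \frac{-5 - 7 P}{2} = -7 - \left(\frac{5}{2} + \frac{7 P}{2}\right) = - \frac{19}{2} - \frac{7 P}{2}$)
$\left(\frac{y{\left(-3 \right)}}{-109} + \frac{237}{-168}\right) - \left(-4 - -40\right) = \left(\frac{- \frac{19}{2} - - \frac{21}{2}}{-109} + \frac{237}{-168}\right) - \left(-4 - -40\right) = \left(\left(- \frac{19}{2} + \frac{21}{2}\right) \left(- \frac{1}{109}\right) + 237 \left(- \frac{1}{168}\right)\right) - \left(-4 + 40\right) = \left(1 \left(- \frac{1}{109}\right) - \frac{79}{56}\right) - 36 = \left(- \frac{1}{109} - \frac{79}{56}\right) - 36 = - \frac{8667}{6104} - 36 = - \frac{228411}{6104}$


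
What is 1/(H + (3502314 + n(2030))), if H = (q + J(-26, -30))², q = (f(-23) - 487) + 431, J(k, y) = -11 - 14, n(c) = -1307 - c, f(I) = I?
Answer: 1/3509793 ≈ 2.8492e-7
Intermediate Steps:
J(k, y) = -25
q = -79 (q = (-23 - 487) + 431 = -510 + 431 = -79)
H = 10816 (H = (-79 - 25)² = (-104)² = 10816)
1/(H + (3502314 + n(2030))) = 1/(10816 + (3502314 + (-1307 - 1*2030))) = 1/(10816 + (3502314 + (-1307 - 2030))) = 1/(10816 + (3502314 - 3337)) = 1/(10816 + 3498977) = 1/3509793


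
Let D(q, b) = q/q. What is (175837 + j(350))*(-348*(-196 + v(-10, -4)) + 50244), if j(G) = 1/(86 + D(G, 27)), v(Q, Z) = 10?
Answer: 586273653680/29 ≈ 2.0216e+10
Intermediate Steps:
D(q, b) = 1
j(G) = 1/87 (j(G) = 1/(86 + 1) = 1/87)
(175837 + j(350))*(-348*(-196 + v(-10, -4)) + 50244) = (175837 + 1/87)*(-348*(-196 + 10) + 50244) = 15297820*(-348*(-186) + 50244)/87 = 15297820*(64728 + 50244)/87 = (15297820/87)*114972 = 586273653680/29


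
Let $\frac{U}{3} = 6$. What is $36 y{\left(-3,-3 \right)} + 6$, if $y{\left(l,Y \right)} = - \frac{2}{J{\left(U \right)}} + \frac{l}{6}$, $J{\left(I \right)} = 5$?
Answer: $- \frac{132}{5} \approx -26.4$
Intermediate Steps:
$U = 18$ ($U = 3 \cdot 6 = 18$)
$y{\left(l,Y \right)} = - \frac{2}{5} + \frac{l}{6}$
$36 y{\left(-3,-3 \right)} + 6 = 36 \left(- \frac{2}{5} + \frac{1}{6} \left(-3\right)\right) + 6 = 36 \left(- \frac{2}{5} - \frac{1}{2}\right) + 6 = 36 \left(- \frac{9}{10}\right) + 6 = - \frac{162}{5} + 6 = - \frac{132}{5}$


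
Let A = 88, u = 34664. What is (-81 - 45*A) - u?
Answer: -38705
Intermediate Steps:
(-81 - 45*A) - u = (-81 - 45*88) - 1*34664 = (-81 - 3960) - 34664 = -4041 - 34664 = -38705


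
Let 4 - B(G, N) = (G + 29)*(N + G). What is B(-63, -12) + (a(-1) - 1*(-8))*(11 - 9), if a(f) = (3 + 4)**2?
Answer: -2432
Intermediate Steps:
B(G, N) = 4 - (29 + G)*(G + N) (B(G, N) = 4 - (G + 29)*(N + G) = 4 - (29 + G)*(G + N))
a(f) = 49 (a(f) = 7**2 = 49)
B(-63, -12) + (a(-1) - 1*(-8))*(11 - 9) = (4 - 1*(-63)**2 - 29*(-63) - 29*(-12) - 1*(-63)*(-12)) + (49 - 1*(-8))*(11 - 9) = (4 - 1*3969 + 1827 + 348 - 756) + (49 + 8)*2 = (4 - 3969 + 1827 + 348 - 756) + 57*2 = -2546 + 114 = -2432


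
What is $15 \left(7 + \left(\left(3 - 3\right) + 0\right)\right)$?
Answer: $105$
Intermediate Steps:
$15 \left(7 + \left(\left(3 - 3\right) + 0\right)\right) = 15 \left(7 + \left(0 + 0\right)\right) = 15 \left(7 + 0\right) = 15 \cdot 7 = 105$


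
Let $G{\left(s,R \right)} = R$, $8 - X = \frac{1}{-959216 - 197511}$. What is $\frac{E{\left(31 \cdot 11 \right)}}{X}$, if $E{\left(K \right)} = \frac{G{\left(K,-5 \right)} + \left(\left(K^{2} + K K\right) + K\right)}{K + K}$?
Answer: $\frac{12245427493}{286868327} \approx 42.687$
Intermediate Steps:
$X = \frac{9253817}{1156727}$ ($X = 8 - \frac{1}{-959216 - 197511} = 8 - \frac{1}{-1156727} = 8 - - \frac{1}{1156727} = 8 + \frac{1}{1156727} = \frac{9253817}{1156727} \approx 8.0$)
$E{\left(K \right)} = \frac{-5 + K + 2 K^{2}}{2 K}$ ($E{\left(K \right)} = \frac{-5 + \left(\left(K^{2} + K K\right) + K\right)}{K + K} = \frac{-5 + \left(\left(K^{2} + K^{2}\right) + K\right)}{2 K} = \left(-5 + \left(2 K^{2} + K\right)\right) \frac{1}{2 K} = \left(-5 + \left(K + 2 K^{2}\right)\right) \frac{1}{2 K} = \left(-5 + K + 2 K^{2}\right) \frac{1}{2 K} = \frac{-5 + K + 2 K^{2}}{2 K}$)
$\frac{E{\left(31 \cdot 11 \right)}}{X} = \frac{\frac{1}{2} + 31 \cdot 11 - \frac{5}{2 \cdot 31 \cdot 11}}{\frac{9253817}{1156727}} = \left(\frac{1}{2} + 341 - \frac{5}{2 \cdot 341}\right) \frac{1156727}{9253817} = \left(\frac{1}{2} + 341 - \frac{5}{682}\right) \frac{1156727}{9253817} = \frac{116449}{341} \cdot \frac{1156727}{9253817} = \frac{12245427493}{286868327}$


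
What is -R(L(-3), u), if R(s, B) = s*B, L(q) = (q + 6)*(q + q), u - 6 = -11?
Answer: -90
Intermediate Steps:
u = -5 (u = 6 - 11 = -5)
L(q) = 2*q*(6 + q) (L(q) = (6 + q)*(2*q) = 2*q*(6 + q))
R(s, B) = B*s
-R(L(-3), u) = -(-5)*2*(-3)*(6 - 3) = -(-5)*2*(-3)*3 = -(-5)*(-18) = -1*90 = -90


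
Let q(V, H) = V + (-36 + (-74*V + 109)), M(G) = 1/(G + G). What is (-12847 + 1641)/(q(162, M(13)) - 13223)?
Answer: 5603/12488 ≈ 0.44867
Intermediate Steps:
M(G) = 1/(2*G)
q(V, H) = 73 - 73*V (q(V, H) = V + (-36 + (109 - 74*V)) = V + (73 - 74*V) = 73 - 73*V)
(-12847 + 1641)/(q(162, M(13)) - 13223) = (-12847 + 1641)/((73 - 73*162) - 13223) = -11206/((73 - 11826) - 13223) = -11206/(-11753 - 13223) = -11206/(-24976) = -11206*(-1/24976) = 5603/12488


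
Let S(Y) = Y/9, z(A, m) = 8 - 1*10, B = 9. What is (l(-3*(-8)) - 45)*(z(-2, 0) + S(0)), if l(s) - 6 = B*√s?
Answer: 78 - 36*√6 ≈ -10.182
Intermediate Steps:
z(A, m) = -2 (z(A, m) = 8 - 10 = -2)
S(Y) = Y/9 (S(Y) = Y*(⅑) = Y/9)
l(s) = 6 + 9*√s
(l(-3*(-8)) - 45)*(z(-2, 0) + S(0)) = ((6 + 9*√(-3*(-8))) - 45)*(-2 + (⅑)*0) = ((6 + 9*√24) - 45)*(-2 + 0) = ((6 + 9*(2*√6)) - 45)*(-2) = ((6 + 18*√6) - 45)*(-2) = (-39 + 18*√6)*(-2) = 78 - 36*√6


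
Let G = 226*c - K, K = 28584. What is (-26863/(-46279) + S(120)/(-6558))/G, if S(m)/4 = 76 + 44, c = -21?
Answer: -25658939/1685929623510 ≈ -1.5219e-5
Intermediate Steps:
S(m) = 480 (S(m) = 4*(76 + 44) = 4*120 = 480)
G = -33330 (G = 226*(-21) - 1*28584 = -4746 - 28584 = -33330)
(-26863/(-46279) + S(120)/(-6558))/G = (-26863/(-46279) + 480/(-6558))/(-33330) = (-26863*(-1/46279) + 480*(-1/6558))*(-1/33330) = (26863/46279 - 80/1093)*(-1/33330) = (25658939/50582947)*(-1/33330) = -25658939/1685929623510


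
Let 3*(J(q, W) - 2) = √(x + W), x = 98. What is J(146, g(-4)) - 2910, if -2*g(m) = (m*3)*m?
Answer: -2908 + √74/3 ≈ -2905.1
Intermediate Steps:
g(m) = -3*m²/2 (g(m) = -m*3*m/2 = -3*m*m/2 = -3*m²/2)
J(q, W) = 2 + √(98 + W)/3
J(146, g(-4)) - 2910 = (2 + √(98 - 3/2*(-4)²)/3) - 2910 = (2 + √(98 - 3/2*16)/3) - 2910 = (2 + √(98 - 24)/3) - 2910 = (2 + √74/3) - 2910 = -2908 + √74/3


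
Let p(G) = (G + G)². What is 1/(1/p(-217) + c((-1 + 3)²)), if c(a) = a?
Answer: 188356/753425 ≈ 0.25000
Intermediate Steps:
p(G) = 4*G² (p(G) = (2*G)² = 4*G²)
1/(1/p(-217) + c((-1 + 3)²)) = 1/(1/(4*(-217)²) + (-1 + 3)²) = 1/(1/(4*47089) + 2²) = 1/(1/188356 + 4) = 1/(753425/188356) = 188356/753425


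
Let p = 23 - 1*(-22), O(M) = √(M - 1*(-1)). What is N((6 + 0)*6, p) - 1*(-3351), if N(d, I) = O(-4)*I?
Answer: 3351 + 45*I*√3 ≈ 3351.0 + 77.942*I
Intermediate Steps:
O(M) = √(1 + M) (O(M) = √(M + 1) = √(1 + M))
p = 45 (p = 23 + 22 = 45)
N(d, I) = I*I*√3 (N(d, I) = √(1 - 4)*I = √(-3)*I = (I*√3)*I = I*I*√3)
N((6 + 0)*6, p) - 1*(-3351) = I*45*√3 - 1*(-3351) = 45*I*√3 + 3351 = 3351 + 45*I*√3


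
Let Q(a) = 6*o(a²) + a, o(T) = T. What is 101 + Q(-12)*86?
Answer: 73373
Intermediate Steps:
Q(a) = a + 6*a² (Q(a) = 6*a² + a = a + 6*a²)
101 + Q(-12)*86 = 101 - 12*(1 + 6*(-12))*86 = 101 - 12*(1 - 72)*86 = 101 - 12*(-71)*86 = 101 + 852*86 = 101 + 73272 = 73373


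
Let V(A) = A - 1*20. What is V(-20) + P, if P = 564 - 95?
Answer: 429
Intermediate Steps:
V(A) = -20 + A (V(A) = A - 20 = -20 + A)
P = 469
V(-20) + P = (-20 - 20) + 469 = -40 + 469 = 429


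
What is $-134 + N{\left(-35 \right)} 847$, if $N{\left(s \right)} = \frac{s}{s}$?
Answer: $713$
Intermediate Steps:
$N{\left(s \right)} = 1$
$-134 + N{\left(-35 \right)} 847 = -134 + 1 \cdot 847 = -134 + 847 = 713$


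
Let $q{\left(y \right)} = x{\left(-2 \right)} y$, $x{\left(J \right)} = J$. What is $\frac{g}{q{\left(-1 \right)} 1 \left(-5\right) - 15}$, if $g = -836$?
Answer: $\frac{836}{25} \approx 33.44$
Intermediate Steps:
$q{\left(y \right)} = - 2 y$
$\frac{g}{q{\left(-1 \right)} 1 \left(-5\right) - 15} = - \frac{836}{\left(-2\right) \left(-1\right) 1 \left(-5\right) - 15} = - \frac{836}{2 \left(-5\right) - 15} = - \frac{836}{-10 - 15} = - \frac{836}{-25} = \left(-836\right) \left(- \frac{1}{25}\right) = \frac{836}{25}$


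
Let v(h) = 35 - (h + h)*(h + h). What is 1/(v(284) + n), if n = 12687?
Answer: -1/309902 ≈ -3.2268e-6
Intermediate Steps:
v(h) = 35 - 4*h² (v(h) = 35 - 2*h*2*h = 35 - 4*h²)
1/(v(284) + n) = 1/((35 - 4*284²) + 12687) = 1/((35 - 4*80656) + 12687) = 1/((35 - 322624) + 12687) = 1/(-322589 + 12687) = 1/(-309902) = -1/309902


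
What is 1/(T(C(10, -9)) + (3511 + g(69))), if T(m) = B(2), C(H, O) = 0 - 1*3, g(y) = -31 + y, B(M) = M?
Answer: 1/3551 ≈ 0.00028161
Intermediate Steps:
C(H, O) = -3 (C(H, O) = 0 - 3 = -3)
T(m) = 2
1/(T(C(10, -9)) + (3511 + g(69))) = 1/(2 + (3511 + (-31 + 69))) = 1/(2 + (3511 + 38)) = 1/(2 + 3549) = 1/3551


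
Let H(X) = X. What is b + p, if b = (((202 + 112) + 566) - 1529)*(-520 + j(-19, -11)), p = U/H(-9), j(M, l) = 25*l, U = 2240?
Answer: 4641355/9 ≈ 5.1571e+5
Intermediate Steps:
p = -2240/9 (p = 2240/(-9) = 2240*(-1/9) = -2240/9 ≈ -248.89)
b = 515955 (b = (((202 + 112) + 566) - 1529)*(-520 + 25*(-11)) = ((314 + 566) - 1529)*(-520 - 275) = (880 - 1529)*(-795) = -649*(-795) = 515955)
b + p = 515955 - 2240/9 = 4641355/9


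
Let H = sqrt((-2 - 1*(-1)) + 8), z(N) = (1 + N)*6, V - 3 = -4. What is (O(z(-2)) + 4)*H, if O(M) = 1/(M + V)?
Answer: 27*sqrt(7)/7 ≈ 10.205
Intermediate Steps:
V = -1 (V = 3 - 4 = -1)
z(N) = 6 + 6*N
O(M) = 1/(-1 + M) (O(M) = 1/(M - 1) = 1/(-1 + M))
H = sqrt(7) (H = sqrt((-2 + 1) + 8) = sqrt(-1 + 8) = sqrt(7) ≈ 2.6458)
(O(z(-2)) + 4)*H = (1/(-1 + (6 + 6*(-2))) + 4)*sqrt(7) = (1/(-1 + (6 - 12)) + 4)*sqrt(7) = (1/(-1 - 6) + 4)*sqrt(7) = (1/(-7) + 4)*sqrt(7) = (-1/7 + 4)*sqrt(7) = 27*sqrt(7)/7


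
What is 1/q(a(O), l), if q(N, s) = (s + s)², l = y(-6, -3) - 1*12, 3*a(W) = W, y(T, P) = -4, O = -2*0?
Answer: 1/1024 ≈ 0.00097656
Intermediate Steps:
O = 0
a(W) = W/3
l = -16 (l = -4 - 1*12 = -4 - 12 = -16)
q(N, s) = 4*s² (q(N, s) = (2*s)² = 4*s²)
1/q(a(O), l) = 1/(4*(-16)²) = 1/(4*256) = 1/1024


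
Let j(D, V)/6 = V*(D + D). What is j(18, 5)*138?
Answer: 149040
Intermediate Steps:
j(D, V) = 12*D*V (j(D, V) = 6*(V*(D + D)) = 6*(V*(2*D)) = 6*(2*D*V) = 12*D*V)
j(18, 5)*138 = (12*18*5)*138 = 1080*138 = 149040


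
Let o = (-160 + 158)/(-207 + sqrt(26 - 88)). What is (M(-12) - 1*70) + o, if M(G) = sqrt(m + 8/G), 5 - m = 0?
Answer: -3003356/42911 + sqrt(39)/3 + 2*I*sqrt(62)/42911 ≈ -67.909 + 0.00036699*I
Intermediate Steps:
m = 5 (m = 5 - 1*0 = 5 + 0 = 5)
M(G) = sqrt(5 + 8/G)
o = -2/(-207 + I*sqrt(62)) (o = -2/(-207 + sqrt(-62)) = -2/(-207 + I*sqrt(62)) ≈ 0.0096479 + 0.00036699*I)
(M(-12) - 1*70) + o = (sqrt(5 + 8/(-12)) - 1*70) + (414/42911 + 2*I*sqrt(62)/42911) = (sqrt(5 + 8*(-1/12)) - 70) + (414/42911 + 2*I*sqrt(62)/42911) = (sqrt(5 - 2/3) - 70) + (414/42911 + 2*I*sqrt(62)/42911) = (sqrt(13/3) - 70) + (414/42911 + 2*I*sqrt(62)/42911) = (sqrt(39)/3 - 70) + (414/42911 + 2*I*sqrt(62)/42911) = (-70 + sqrt(39)/3) + (414/42911 + 2*I*sqrt(62)/42911) = -3003356/42911 + sqrt(39)/3 + 2*I*sqrt(62)/42911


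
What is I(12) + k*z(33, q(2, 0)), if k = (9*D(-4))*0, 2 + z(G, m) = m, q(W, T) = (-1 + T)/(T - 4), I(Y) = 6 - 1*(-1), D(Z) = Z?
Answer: 7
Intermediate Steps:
I(Y) = 7 (I(Y) = 6 + 1 = 7)
q(W, T) = (-1 + T)/(-4 + T)
z(G, m) = -2 + m
k = 0 (k = (9*(-4))*0 = -36*0 = 0)
I(12) + k*z(33, q(2, 0)) = 7 + 0*(-2 + (-1 + 0)/(-4 + 0)) = 7 + 0*(-2 - 1/(-4)) = 7 + 0*(-2 - 1/4*(-1)) = 7 + 0*(-2 + 1/4) = 7 + 0*(-7/4) = 7 + 0 = 7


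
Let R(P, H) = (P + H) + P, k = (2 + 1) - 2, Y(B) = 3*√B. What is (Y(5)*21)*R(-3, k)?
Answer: -315*√5 ≈ -704.36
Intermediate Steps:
k = 1 (k = 3 - 2 = 1)
R(P, H) = H + 2*P (R(P, H) = (H + P) + P = H + 2*P)
(Y(5)*21)*R(-3, k) = ((3*√5)*21)*(1 + 2*(-3)) = (63*√5)*(1 - 6) = (63*√5)*(-5) = -315*√5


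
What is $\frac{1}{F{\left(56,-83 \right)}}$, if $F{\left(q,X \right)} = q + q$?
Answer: $\frac{1}{112} \approx 0.0089286$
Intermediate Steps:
$F{\left(q,X \right)} = 2 q$
$\frac{1}{F{\left(56,-83 \right)}} = \frac{1}{2 \cdot 56} = \frac{1}{112}$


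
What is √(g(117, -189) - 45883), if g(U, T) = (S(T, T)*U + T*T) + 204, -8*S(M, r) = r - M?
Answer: I*√9958 ≈ 99.79*I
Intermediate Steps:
S(M, r) = -r/8 + M/8 (S(M, r) = -(r - M)/8 = -r/8 + M/8)
g(U, T) = 204 + T² (g(U, T) = ((-T/8 + T/8)*U + T*T) + 204 = (0*U + T²) + 204 = (0 + T²) + 204 = T² + 204 = 204 + T²)
√(g(117, -189) - 45883) = √((204 + (-189)²) - 45883) = √((204 + 35721) - 45883) = √(35925 - 45883) = √(-9958) = I*√9958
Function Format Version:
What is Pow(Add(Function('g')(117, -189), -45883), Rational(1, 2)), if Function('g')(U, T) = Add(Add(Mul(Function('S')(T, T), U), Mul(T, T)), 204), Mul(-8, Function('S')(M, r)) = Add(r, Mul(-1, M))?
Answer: Mul(I, Pow(9958, Rational(1, 2))) ≈ Mul(99.790, I)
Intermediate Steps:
Function('S')(M, r) = Add(Mul(Rational(-1, 8), r), Mul(Rational(1, 8), M)) (Function('S')(M, r) = Mul(Rational(-1, 8), Add(r, Mul(-1, M))) = Add(Mul(Rational(-1, 8), r), Mul(Rational(1, 8), M)))
Function('g')(U, T) = Add(204, Pow(T, 2)) (Function('g')(U, T) = Add(Add(Mul(Add(Mul(Rational(-1, 8), T), Mul(Rational(1, 8), T)), U), Mul(T, T)), 204) = Add(Add(Mul(0, U), Pow(T, 2)), 204) = Add(Add(0, Pow(T, 2)), 204) = Add(Pow(T, 2), 204) = Add(204, Pow(T, 2)))
Pow(Add(Function('g')(117, -189), -45883), Rational(1, 2)) = Pow(Add(Add(204, Pow(-189, 2)), -45883), Rational(1, 2)) = Pow(Add(Add(204, 35721), -45883), Rational(1, 2)) = Pow(Add(35925, -45883), Rational(1, 2)) = Pow(-9958, Rational(1, 2)) = Mul(I, Pow(9958, Rational(1, 2)))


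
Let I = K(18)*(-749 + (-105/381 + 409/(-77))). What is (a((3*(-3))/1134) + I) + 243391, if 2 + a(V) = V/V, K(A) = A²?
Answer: -10720506/9779 ≈ -1096.3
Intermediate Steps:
a(V) = -1 (a(V) = -2 + V/V = -2 + 1 = -1)
I = -2390831316/9779 (I = 18²*(-749 + (-105/381 + 409/(-77))) = 324*(-749 + (-105*1/381 + 409*(-1/77))) = 324*(-749 + (-35/127 - 409/77)) = 324*(-749 - 54638/9779) = 324*(-7379109/9779) = -2390831316/9779 ≈ -2.4449e+5)
(a((3*(-3))/1134) + I) + 243391 = (-1 - 2390831316/9779) + 243391 = -2390841095/9779 + 243391 = -10720506/9779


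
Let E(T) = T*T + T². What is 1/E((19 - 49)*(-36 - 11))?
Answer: 1/3976200 ≈ 2.5150e-7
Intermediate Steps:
E(T) = 2*T² (E(T) = T² + T² = 2*T²)
1/E((19 - 49)*(-36 - 11)) = 1/(2*((19 - 49)*(-36 - 11))²) = 1/(2*(-30*(-47))²) = 1/(2*1410²) = 1/(2*1988100) = 1/3976200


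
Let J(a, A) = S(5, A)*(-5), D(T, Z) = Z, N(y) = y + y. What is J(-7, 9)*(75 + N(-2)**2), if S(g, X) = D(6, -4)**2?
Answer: -7280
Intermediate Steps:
N(y) = 2*y
S(g, X) = 16 (S(g, X) = (-4)**2 = 16)
J(a, A) = -80 (J(a, A) = 16*(-5) = -80)
J(-7, 9)*(75 + N(-2)**2) = -80*(75 + (2*(-2))**2) = -80*(75 + (-4)**2) = -80*(75 + 16) = -80*91 = -7280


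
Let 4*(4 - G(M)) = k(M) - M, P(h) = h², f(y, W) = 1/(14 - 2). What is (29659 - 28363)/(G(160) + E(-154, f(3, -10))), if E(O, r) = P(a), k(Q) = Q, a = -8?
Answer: 324/17 ≈ 19.059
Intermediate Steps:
f(y, W) = 1/12
E(O, r) = 64 (E(O, r) = (-8)² = 64)
G(M) = 4 (G(M) = 4 - (M - M)/4 = 4 - ¼*0 = 4 + 0 = 4)
(29659 - 28363)/(G(160) + E(-154, f(3, -10))) = (29659 - 28363)/(4 + 64) = 1296/68 = 1296*(1/68) = 324/17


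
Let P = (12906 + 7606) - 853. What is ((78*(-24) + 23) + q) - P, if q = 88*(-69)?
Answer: -27580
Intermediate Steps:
q = -6072
P = 19659 (P = 20512 - 853 = 19659)
((78*(-24) + 23) + q) - P = ((78*(-24) + 23) - 6072) - 1*19659 = ((-1872 + 23) - 6072) - 19659 = (-1849 - 6072) - 19659 = -7921 - 19659 = -27580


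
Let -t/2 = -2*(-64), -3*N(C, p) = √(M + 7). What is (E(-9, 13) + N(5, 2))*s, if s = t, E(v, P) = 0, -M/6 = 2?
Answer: 256*I*√5/3 ≈ 190.81*I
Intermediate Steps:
M = -12 (M = -6*2 = -12)
N(C, p) = -I*√5/3 (N(C, p) = -√(-12 + 7)/3 = -I*√5/3)
t = -256 (t = -(-4)*(-64) = -2*128 = -256)
s = -256
(E(-9, 13) + N(5, 2))*s = (0 - I*√5/3)*(-256) = -I*√5/3*(-256) = 256*I*√5/3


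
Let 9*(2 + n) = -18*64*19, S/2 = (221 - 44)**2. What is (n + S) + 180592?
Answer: 240816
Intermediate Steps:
S = 62658 (S = 2*(221 - 44)**2 = 2*177**2 = 2*31329 = 62658)
n = -2434 (n = -2 + (-18*64*19)/9 = -2 + (-1152*19)/9 = -2 + (1/9)*(-21888) = -2 - 2432 = -2434)
(n + S) + 180592 = (-2434 + 62658) + 180592 = 60224 + 180592 = 240816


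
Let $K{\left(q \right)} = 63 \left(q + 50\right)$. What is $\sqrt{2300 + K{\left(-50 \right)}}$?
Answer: $10 \sqrt{23} \approx 47.958$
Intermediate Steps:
$K{\left(q \right)} = 3150 + 63 q$ ($K{\left(q \right)} = 63 \left(50 + q\right) = 3150 + 63 q$)
$\sqrt{2300 + K{\left(-50 \right)}} = \sqrt{2300 + \left(3150 + 63 \left(-50\right)\right)} = \sqrt{2300 + \left(3150 - 3150\right)} = \sqrt{2300 + 0} = \sqrt{2300} = 10 \sqrt{23}$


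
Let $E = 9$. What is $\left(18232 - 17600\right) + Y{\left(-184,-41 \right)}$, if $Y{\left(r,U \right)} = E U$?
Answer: $263$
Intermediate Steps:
$Y{\left(r,U \right)} = 9 U$
$\left(18232 - 17600\right) + Y{\left(-184,-41 \right)} = \left(18232 - 17600\right) + 9 \left(-41\right) = 632 - 369 = 263$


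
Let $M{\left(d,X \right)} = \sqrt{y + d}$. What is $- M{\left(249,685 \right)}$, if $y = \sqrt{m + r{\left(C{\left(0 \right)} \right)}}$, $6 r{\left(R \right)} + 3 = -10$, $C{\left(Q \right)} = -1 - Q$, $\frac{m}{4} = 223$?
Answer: $- \frac{\sqrt{8964 + 6 \sqrt{32034}}}{6} \approx -16.698$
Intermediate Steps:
$m = 892$ ($m = 4 \cdot 223 = 892$)
$r{\left(R \right)} = - \frac{13}{6}$ ($r{\left(R \right)} = - \frac{1}{2} + \frac{1}{6} \left(-10\right) = - \frac{1}{2} - \frac{5}{3} = - \frac{13}{6}$)
$y = \frac{\sqrt{32034}}{6}$ ($y = \sqrt{892 - \frac{13}{6}} = \sqrt{\frac{5339}{6}} = \frac{\sqrt{32034}}{6} \approx 29.83$)
$M{\left(d,X \right)} = \sqrt{d + \frac{\sqrt{32034}}{6}}$ ($M{\left(d,X \right)} = \sqrt{\frac{\sqrt{32034}}{6} + d} = \sqrt{d + \frac{\sqrt{32034}}{6}}$)
$- M{\left(249,685 \right)} = - \frac{\sqrt{6 \sqrt{32034} + 36 \cdot 249}}{6} = - \frac{\sqrt{6 \sqrt{32034} + 8964}}{6} = - \frac{\sqrt{8964 + 6 \sqrt{32034}}}{6}$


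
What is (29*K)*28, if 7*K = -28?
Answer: -3248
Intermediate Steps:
K = -4 (K = (1/7)*(-28) = -4)
(29*K)*28 = (29*(-4))*28 = -116*28 = -3248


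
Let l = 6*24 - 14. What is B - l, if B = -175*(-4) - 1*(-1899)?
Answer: 2469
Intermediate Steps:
l = 130 (l = 144 - 14 = 130)
B = 2599 (B = 700 + 1899 = 2599)
B - l = 2599 - 1*130 = 2599 - 130 = 2469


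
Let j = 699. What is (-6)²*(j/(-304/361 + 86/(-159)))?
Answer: -38010222/2089 ≈ -18195.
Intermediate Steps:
(-6)²*(j/(-304/361 + 86/(-159))) = (-6)²*(699/(-304/361 + 86/(-159))) = 36*(699/(-304*1/361 + 86*(-1/159))) = 36*(699/(-16/19 - 86/159)) = 36*(699/(-4178/3021)) = 36*(699*(-3021/4178)) = 36*(-2111679/4178) = -38010222/2089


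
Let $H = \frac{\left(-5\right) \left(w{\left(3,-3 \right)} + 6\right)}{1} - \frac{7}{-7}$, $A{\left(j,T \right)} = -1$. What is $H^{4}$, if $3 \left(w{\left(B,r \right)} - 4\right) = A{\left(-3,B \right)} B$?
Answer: $3748096$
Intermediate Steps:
$w{\left(B,r \right)} = 4 - \frac{B}{3}$ ($w{\left(B,r \right)} = 4 + \frac{\left(-1\right) B}{3} = 4 - \frac{B}{3}$)
$H = -44$ ($H = \frac{\left(-5\right) \left(\left(4 - 1\right) + 6\right)}{1} - \frac{7}{-7} = - 5 \left(\left(4 - 1\right) + 6\right) 1 - -1 = - 5 \left(3 + 6\right) 1 + 1 = \left(-5\right) 9 \cdot 1 + 1 = \left(-45\right) 1 + 1 = -45 + 1 = -44$)
$H^{4} = \left(-44\right)^{4} = 3748096$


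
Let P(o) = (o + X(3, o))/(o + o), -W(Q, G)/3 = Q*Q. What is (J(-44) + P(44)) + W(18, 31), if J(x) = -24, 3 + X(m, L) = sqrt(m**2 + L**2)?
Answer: -87607/88 + sqrt(1945)/88 ≈ -995.03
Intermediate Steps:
W(Q, G) = -3*Q**2 (W(Q, G) = -3*Q*Q = -3*Q**2)
X(m, L) = -3 + sqrt(L**2 + m**2) (X(m, L) = -3 + sqrt(m**2 + L**2) = -3 + sqrt(L**2 + m**2))
P(o) = (-3 + o + sqrt(9 + o**2))/(2*o) (P(o) = (o + (-3 + sqrt(o**2 + 3**2)))/(o + o) = (o + (-3 + sqrt(o**2 + 9)))/((2*o)) = (o + (-3 + sqrt(9 + o**2)))*(1/(2*o)) = (-3 + o + sqrt(9 + o**2))*(1/(2*o)) = (-3 + o + sqrt(9 + o**2))/(2*o))
(J(-44) + P(44)) + W(18, 31) = (-24 + (1/2)*(-3 + 44 + sqrt(9 + 44**2))/44) - 3*18**2 = (-24 + (1/2)*(1/44)*(-3 + 44 + sqrt(9 + 1936))) - 3*324 = (-24 + (1/2)*(1/44)*(-3 + 44 + sqrt(1945))) - 972 = (-24 + (1/2)*(1/44)*(41 + sqrt(1945))) - 972 = (-24 + (41/88 + sqrt(1945)/88)) - 972 = (-2071/88 + sqrt(1945)/88) - 972 = -87607/88 + sqrt(1945)/88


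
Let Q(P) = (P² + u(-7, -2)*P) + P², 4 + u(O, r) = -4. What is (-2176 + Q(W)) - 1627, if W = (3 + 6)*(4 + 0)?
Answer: -1499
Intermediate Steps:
u(O, r) = -8 (u(O, r) = -4 - 4 = -8)
W = 36 (W = 9*4 = 36)
Q(P) = -8*P + 2*P² (Q(P) = (P² - 8*P) + P² = -8*P + 2*P²)
(-2176 + Q(W)) - 1627 = (-2176 + 2*36*(-4 + 36)) - 1627 = (-2176 + 2*36*32) - 1627 = (-2176 + 2304) - 1627 = 128 - 1627 = -1499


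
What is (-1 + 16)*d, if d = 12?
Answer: 180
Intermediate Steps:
(-1 + 16)*d = (-1 + 16)*12 = 15*12 = 180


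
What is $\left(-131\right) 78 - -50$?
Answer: $-10168$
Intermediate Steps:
$\left(-131\right) 78 - -50 = -10218 + 50 = -10168$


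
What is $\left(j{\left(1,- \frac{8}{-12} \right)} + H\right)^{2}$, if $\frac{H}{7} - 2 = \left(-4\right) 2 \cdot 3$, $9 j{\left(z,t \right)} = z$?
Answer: $\frac{1918225}{81} \approx 23682.0$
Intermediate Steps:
$j{\left(z,t \right)} = \frac{z}{9}$
$H = -154$ ($H = 14 + 7 \left(-4\right) 2 \cdot 3 = 14 + 7 \left(\left(-8\right) 3\right) = 14 + 7 \left(-24\right) = 14 - 168 = -154$)
$\left(j{\left(1,- \frac{8}{-12} \right)} + H\right)^{2} = \left(\frac{1}{9} \cdot 1 - 154\right)^{2} = \left(\frac{1}{9} - 154\right)^{2} = \left(- \frac{1385}{9}\right)^{2} = \frac{1918225}{81}$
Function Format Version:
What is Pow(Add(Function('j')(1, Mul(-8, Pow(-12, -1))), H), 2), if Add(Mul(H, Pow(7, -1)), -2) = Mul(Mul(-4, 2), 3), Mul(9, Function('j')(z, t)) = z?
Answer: Rational(1918225, 81) ≈ 23682.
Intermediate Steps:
Function('j')(z, t) = Mul(Rational(1, 9), z)
H = -154 (H = Add(14, Mul(7, Mul(Mul(-4, 2), 3))) = Add(14, Mul(7, Mul(-8, 3))) = Add(14, Mul(7, -24)) = Add(14, -168) = -154)
Pow(Add(Function('j')(1, Mul(-8, Pow(-12, -1))), H), 2) = Pow(Add(Mul(Rational(1, 9), 1), -154), 2) = Pow(Add(Rational(1, 9), -154), 2) = Pow(Rational(-1385, 9), 2) = Rational(1918225, 81)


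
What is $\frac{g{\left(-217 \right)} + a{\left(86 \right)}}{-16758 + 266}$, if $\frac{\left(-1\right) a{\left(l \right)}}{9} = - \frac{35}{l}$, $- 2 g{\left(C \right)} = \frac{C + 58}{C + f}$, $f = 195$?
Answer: $- \frac{3}{1006544} \approx -2.9805 \cdot 10^{-6}$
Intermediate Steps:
$g{\left(C \right)} = - \frac{58 + C}{2 \left(195 + C\right)}$ ($g{\left(C \right)} = - \frac{\left(C + 58\right) \frac{1}{C + 195}}{2} = - \frac{\left(58 + C\right) \frac{1}{195 + C}}{2} = - \frac{\frac{1}{195 + C} \left(58 + C\right)}{2} = - \frac{58 + C}{2 \left(195 + C\right)}$)
$a{\left(l \right)} = \frac{315}{l}$ ($a{\left(l \right)} = - 9 \left(- \frac{35}{l}\right) = \frac{315}{l}$)
$\frac{g{\left(-217 \right)} + a{\left(86 \right)}}{-16758 + 266} = \frac{\frac{-58 - -217}{2 \left(195 - 217\right)} + \frac{315}{86}}{-16758 + 266} = \frac{\frac{-58 + 217}{2 \left(-22\right)} + 315 \cdot \frac{1}{86}}{-16492} = \left(\frac{1}{2} \left(- \frac{1}{22}\right) 159 + \frac{315}{86}\right) \left(- \frac{1}{16492}\right) = \left(- \frac{159}{44} + \frac{315}{86}\right) \left(- \frac{1}{16492}\right) = \frac{93}{1892} \left(- \frac{1}{16492}\right) = - \frac{3}{1006544}$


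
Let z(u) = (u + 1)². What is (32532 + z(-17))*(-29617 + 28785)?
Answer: -27279616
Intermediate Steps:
z(u) = (1 + u)²
(32532 + z(-17))*(-29617 + 28785) = (32532 + (1 - 17)²)*(-29617 + 28785) = (32532 + (-16)²)*(-832) = (32532 + 256)*(-832) = 32788*(-832) = -27279616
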